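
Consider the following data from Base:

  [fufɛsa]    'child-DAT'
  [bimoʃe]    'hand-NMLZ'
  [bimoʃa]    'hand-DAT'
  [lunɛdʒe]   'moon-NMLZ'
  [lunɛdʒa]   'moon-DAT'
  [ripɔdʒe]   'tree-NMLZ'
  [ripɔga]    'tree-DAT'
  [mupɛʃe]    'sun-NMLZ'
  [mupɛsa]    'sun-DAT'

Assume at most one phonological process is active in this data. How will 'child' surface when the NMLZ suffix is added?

[fufɛʃe]

'sun' shows [ʃ] ~ [s] at the end of the stem ([mupɛʃe] vs [mupɛsa]).
The stem 'hand' ([bimoʃe], [bimoʃa]) shows [ʃ] unchanged in both environments, so [ʃ] cannot be basic with [s] derived before the DAT suffix.
The alternation reflects palatalization before a front vowel: /g/ and /s/ become palato-alveolar [dʒ] and [ʃ] before a front vowel. /s/ is underlying.
From [fufɛsa] the stem 'child' is /fufɛs/; before a front vowel this yields [fufɛʃe].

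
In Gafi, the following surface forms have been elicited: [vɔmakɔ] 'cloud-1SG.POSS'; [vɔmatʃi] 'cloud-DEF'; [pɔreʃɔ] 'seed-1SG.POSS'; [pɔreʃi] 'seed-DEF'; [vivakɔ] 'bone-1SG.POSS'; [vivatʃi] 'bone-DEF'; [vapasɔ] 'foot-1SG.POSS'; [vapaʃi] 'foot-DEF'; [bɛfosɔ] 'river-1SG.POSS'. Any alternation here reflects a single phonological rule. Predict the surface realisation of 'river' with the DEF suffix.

[bɛfoʃi]

'foot' shows [s] ~ [ʃ] at the end of the stem ([vapasɔ] vs [vapaʃi]).
The stem 'seed' ([pɔreʃɔ], [pɔreʃi]) shows [ʃ] unchanged in both environments, so [ʃ] cannot be basic with [s] derived before the 1SG.POSS suffix.
So /s/ is underlying, and a rule of palatalization before a front vowel — /k/ and /s/ become palato-alveolar [tʃ] and [ʃ] before a front vowel — gives [ʃ].
The one attested form of 'river', [bɛfosɔ], shows underlying /bɛfos/. Applying the same rule before a front vowel gives [bɛfoʃi].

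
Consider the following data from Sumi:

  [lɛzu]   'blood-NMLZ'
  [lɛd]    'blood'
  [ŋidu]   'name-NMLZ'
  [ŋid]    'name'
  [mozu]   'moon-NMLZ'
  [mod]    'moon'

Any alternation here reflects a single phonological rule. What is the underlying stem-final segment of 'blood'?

/z/

The root 'blood' surfaces as [lɛzu] and [lɛd], with a stem-final [z] ~ [d] alternation.
The stem 'name' ([ŋidu], [ŋid]) shows [d] unchanged in both environments, so [d] cannot be basic with [z] derived before the NMLZ suffix.
Therefore /z/ is basic and [d] is derived by word-final hardening (voiced fricatives become stops word-finally).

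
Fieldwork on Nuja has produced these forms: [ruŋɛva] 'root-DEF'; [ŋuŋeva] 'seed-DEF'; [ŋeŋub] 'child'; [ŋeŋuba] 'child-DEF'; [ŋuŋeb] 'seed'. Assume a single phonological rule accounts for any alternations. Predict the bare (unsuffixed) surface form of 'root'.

[ruŋɛb]

'seed' shows [v] ~ [b] at the end of the stem ([ŋuŋeva] vs [ŋuŋeb]).
Compare 'child', with invariant [b] in [ŋeŋuba] and [ŋeŋub]: an analysis with underlying /b/ and a rule producing [v] before the DEF suffix would wrongly predict alternation here too.
Therefore /v/ is basic and [b] is derived by word-final hardening (voiced fricatives become stops word-finally).
The one attested form of 'root', [ruŋɛva], shows underlying /ruŋɛv/. Applying the same rule word-finally gives [ruŋɛb].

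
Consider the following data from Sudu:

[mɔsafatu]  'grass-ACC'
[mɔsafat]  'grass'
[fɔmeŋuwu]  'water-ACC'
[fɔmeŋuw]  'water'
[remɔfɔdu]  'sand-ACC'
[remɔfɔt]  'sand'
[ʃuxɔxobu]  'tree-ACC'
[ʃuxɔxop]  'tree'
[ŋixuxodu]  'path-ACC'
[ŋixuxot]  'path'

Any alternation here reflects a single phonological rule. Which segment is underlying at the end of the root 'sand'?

/d/

'sand' shows [d] ~ [t] at the end of the stem ([remɔfɔdu] vs [remɔfɔt]).
If /t/ were underlying and a rule turned it into [d] before the ACC suffix, 'grass' would also alternate; but it has [t] in both [mɔsafatu] and [mɔsafat].
Therefore /d/ is basic and [t] is derived by word-final obstruent devoicing (voiced obstruents become voiceless word-finally).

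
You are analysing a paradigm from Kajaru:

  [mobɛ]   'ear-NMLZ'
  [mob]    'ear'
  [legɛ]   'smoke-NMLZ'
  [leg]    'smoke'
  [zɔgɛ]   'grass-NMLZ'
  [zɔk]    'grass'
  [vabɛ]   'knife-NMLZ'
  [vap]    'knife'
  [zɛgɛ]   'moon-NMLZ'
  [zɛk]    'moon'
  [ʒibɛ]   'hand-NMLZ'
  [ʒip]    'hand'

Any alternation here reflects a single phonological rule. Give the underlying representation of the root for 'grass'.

/zɔk/

In [zɔgɛ] and [zɔk] the final segment of 'grass' alternates: [g] ~ [k].
Compare 'smoke', with invariant [g] in [legɛ] and [leg]: an analysis with underlying /g/ and a rule producing [k] in isolation would wrongly predict alternation here too.
The alternation reflects intervocalic voicing: voiceless stops become voiced between vowels. /k/ is underlying.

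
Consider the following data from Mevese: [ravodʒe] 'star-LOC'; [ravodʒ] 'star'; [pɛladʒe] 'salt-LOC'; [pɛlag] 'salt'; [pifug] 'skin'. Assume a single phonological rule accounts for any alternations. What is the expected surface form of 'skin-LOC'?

The stem for 'salt' ends in [dʒ] in [pɛladʒe] but [g] in [pɛlag].
Compare 'star', with invariant [dʒ] in [ravodʒe] and [ravodʒ]: an analysis with underlying /dʒ/ and a rule producing [g] in isolation would wrongly predict alternation here too.
The alternation reflects palatalization before a front vowel: /g/ becomes palato-alveolar [dʒ] before a front vowel. /g/ is underlying.
The one attested form of 'skin', [pifug], shows underlying /pifug/. Applying the same rule before a front vowel gives [pifudʒe].

[pifudʒe]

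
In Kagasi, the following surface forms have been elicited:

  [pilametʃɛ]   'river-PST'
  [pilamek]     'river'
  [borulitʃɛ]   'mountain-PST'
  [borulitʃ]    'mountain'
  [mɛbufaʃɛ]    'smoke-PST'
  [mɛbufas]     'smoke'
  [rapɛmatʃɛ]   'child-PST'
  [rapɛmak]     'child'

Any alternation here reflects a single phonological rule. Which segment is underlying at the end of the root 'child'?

/k/

The root 'child' surfaces as [rapɛmatʃɛ] and [rapɛmak], with a stem-final [tʃ] ~ [k] alternation.
If /tʃ/ were underlying and a rule turned it into [k] in isolation, 'mountain' would also alternate; but it has [tʃ] in both [borulitʃɛ] and [borulitʃ].
The underlying segment must be /k/; /k/ and /s/ become palato-alveolar [tʃ] and [ʃ] before a front vowel, yielding [tʃ] there.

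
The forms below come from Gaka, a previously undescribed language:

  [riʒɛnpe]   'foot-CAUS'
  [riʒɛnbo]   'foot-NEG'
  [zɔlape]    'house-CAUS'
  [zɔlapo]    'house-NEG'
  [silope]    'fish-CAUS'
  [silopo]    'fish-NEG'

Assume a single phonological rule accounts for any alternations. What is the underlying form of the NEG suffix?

The NEG morpheme has two allomorphs, [-bo] and [-po].
By contrast the CAUS suffix keeps its initial [p] throughout — that segment must be underlying.
So the underlying form is /-bo/, and voiced stops become voiceless after a vowel.

/-bo/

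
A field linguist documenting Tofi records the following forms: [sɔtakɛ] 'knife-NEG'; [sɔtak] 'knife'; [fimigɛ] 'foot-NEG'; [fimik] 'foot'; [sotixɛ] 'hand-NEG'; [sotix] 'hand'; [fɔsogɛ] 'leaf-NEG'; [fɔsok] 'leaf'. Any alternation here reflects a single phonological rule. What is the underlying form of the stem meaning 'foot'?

'foot' shows [g] ~ [k] at the end of the stem ([fimigɛ] vs [fimik]).
The stem 'knife' ([sɔtakɛ], [sɔtak]) shows [k] unchanged in both environments, so [k] cannot be basic with [g] derived before the NEG suffix.
The alternation reflects word-final obstruent devoicing: voiced obstruents become voiceless word-finally. /g/ is underlying.
The underlying form of 'foot' is therefore /fimig/.

/fimig/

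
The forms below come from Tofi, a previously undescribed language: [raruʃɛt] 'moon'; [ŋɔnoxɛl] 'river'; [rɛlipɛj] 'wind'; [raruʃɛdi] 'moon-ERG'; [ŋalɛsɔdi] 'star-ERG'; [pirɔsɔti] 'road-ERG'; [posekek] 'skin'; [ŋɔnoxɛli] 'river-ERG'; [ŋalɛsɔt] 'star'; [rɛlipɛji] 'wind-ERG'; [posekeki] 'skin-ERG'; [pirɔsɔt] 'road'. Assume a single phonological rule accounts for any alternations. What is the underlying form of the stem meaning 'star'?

The root 'star' surfaces as [ŋalɛsɔdi] and [ŋalɛsɔt], with a stem-final [d] ~ [t] alternation.
The stem 'road' ([pirɔsɔti], [pirɔsɔt]) shows [t] unchanged in both environments, so [t] cannot be basic with [d] derived before the ERG suffix.
Therefore /d/ is basic and [t] is derived by word-final obstruent devoicing (voiced obstruents become voiceless word-finally).

/ŋalɛsɔd/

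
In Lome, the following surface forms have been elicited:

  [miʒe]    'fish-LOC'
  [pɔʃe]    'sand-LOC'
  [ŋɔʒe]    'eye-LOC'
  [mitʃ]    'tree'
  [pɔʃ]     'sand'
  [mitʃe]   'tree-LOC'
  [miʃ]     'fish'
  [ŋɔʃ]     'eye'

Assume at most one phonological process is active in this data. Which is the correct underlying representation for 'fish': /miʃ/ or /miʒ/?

/miʒ/

The root 'fish' surfaces as [miʃ] and [miʒe], with a stem-final [ʃ] ~ [ʒ] alternation.
The stem 'sand' ([pɔʃ], [pɔʃe]) shows [ʃ] unchanged in both environments, so [ʃ] cannot be basic with [ʒ] derived before the LOC suffix.
The alternation reflects word-final obstruent devoicing: voiced obstruents become voiceless word-finally. /ʒ/ is underlying.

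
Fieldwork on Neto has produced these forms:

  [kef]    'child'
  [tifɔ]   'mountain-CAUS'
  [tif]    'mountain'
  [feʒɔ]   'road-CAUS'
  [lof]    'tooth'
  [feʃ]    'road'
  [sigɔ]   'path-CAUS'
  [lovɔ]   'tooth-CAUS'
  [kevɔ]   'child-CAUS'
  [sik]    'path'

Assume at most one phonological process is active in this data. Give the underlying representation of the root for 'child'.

The stem for 'child' ends in [f] in [kef] but [v] in [kevɔ].
But 'mountain' keeps [f] in both environments ([tif], [tifɔ]), so there is no rule changing /f/ to [v] before the CAUS suffix.
The underlying segment must be /v/; voiced obstruents become voiceless word-finally, yielding [f] there.
So 'child' = /kev/.

/kev/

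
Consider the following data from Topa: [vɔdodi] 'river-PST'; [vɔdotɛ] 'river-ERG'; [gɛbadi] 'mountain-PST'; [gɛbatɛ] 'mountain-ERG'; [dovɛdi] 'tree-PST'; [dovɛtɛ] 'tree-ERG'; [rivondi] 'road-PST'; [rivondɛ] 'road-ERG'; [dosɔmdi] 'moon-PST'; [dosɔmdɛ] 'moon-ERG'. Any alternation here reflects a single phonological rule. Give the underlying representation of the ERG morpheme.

The ERG morpheme has two allomorphs, [-dɛ] and [-tɛ].
The PST suffix, which begins with [d], is invariant after every stem; so [d] is not altered by any rule here.
The ERG suffix is therefore /-tɛ/ underlyingly, with post-nasal voicing: voiceless stops become voiced after a nasal.

/-tɛ/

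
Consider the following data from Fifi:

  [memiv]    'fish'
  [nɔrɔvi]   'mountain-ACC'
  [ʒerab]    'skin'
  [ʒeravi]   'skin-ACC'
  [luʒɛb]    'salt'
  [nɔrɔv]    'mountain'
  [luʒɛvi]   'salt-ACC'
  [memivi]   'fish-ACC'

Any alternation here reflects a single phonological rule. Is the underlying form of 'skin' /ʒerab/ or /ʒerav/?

In [ʒerab] and [ʒeravi] the final segment of 'skin' alternates: [b] ~ [v].
Compare 'mountain', with invariant [v] in [nɔrɔv] and [nɔrɔvi]: an analysis with underlying /v/ and a rule producing [b] in isolation would wrongly predict alternation here too.
So /b/ is underlying, and a rule of intervocalic spirantization — voiced stops become fricatives between vowels — gives [v].

/ʒerab/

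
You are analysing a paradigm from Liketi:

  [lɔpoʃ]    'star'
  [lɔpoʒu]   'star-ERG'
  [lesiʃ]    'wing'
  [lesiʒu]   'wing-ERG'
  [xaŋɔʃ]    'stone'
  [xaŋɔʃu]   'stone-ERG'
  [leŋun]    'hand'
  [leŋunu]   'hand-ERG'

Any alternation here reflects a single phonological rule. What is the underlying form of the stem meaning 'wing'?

/lesiʒ/

'wing' shows [ʃ] ~ [ʒ] at the end of the stem ([lesiʃ] vs [lesiʒu]).
The stem 'stone' ([xaŋɔʃ], [xaŋɔʃu]) shows [ʃ] unchanged in both environments, so [ʃ] cannot be basic with [ʒ] derived before the ERG suffix.
The underlying segment must be /ʒ/; voiced obstruents become voiceless word-finally, yielding [ʃ] there.
So 'wing' = /lesiʒ/.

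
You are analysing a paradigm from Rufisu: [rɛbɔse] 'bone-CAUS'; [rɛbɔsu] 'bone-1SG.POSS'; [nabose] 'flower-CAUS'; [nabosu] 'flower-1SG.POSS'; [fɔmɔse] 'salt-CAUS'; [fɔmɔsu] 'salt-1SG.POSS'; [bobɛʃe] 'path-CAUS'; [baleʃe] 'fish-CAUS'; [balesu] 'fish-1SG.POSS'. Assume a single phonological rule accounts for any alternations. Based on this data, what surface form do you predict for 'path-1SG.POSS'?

'fish' shows [ʃ] ~ [s] at the end of the stem ([baleʃe] vs [balesu]).
The stem 'bone' ([rɛbɔse], [rɛbɔsu]) shows [s] unchanged in both environments, so [s] cannot be basic with [ʃ] derived before the CAUS suffix.
Therefore /ʃ/ is basic and [s] is derived by depalatalization (palato-alveolar /ʃ/ becomes [s] when no front vowel follows).
The one attested form of 'path', [bobɛʃe], shows underlying /bobɛʃ/. Applying the same rule when no front vowel follows gives [bobɛsu].

[bobɛsu]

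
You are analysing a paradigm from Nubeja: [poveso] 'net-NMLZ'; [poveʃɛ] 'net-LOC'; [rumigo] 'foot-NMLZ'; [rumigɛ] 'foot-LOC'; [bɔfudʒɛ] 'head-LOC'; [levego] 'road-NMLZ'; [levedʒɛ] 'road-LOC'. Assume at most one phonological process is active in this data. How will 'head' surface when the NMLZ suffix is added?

'road' shows [g] ~ [dʒ] at the end of the stem ([levego] vs [levedʒɛ]).
Compare 'foot', with invariant [g] in [rumigo] and [rumigɛ]: an analysis with underlying /g/ and a rule producing [dʒ] before the LOC suffix would wrongly predict alternation here too.
So /dʒ/ is underlying, and a rule of depalatalization — palato-alveolar /dʒ/ and /ʃ/ become [g] and [s] when no front vowel follows — gives [g].
From [bɔfudʒɛ] the stem 'head' is /bɔfudʒ/; when no front vowel follows this yields [bɔfugo].

[bɔfugo]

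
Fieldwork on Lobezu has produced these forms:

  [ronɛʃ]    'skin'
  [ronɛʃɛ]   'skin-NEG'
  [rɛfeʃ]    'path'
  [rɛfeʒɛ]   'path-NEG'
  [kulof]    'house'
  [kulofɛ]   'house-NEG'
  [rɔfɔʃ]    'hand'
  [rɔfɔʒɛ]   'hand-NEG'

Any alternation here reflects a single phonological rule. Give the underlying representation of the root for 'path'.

The stem for 'path' ends in [ʃ] in [rɛfeʃ] but [ʒ] in [rɛfeʒɛ].
Compare 'skin', with invariant [ʃ] in [ronɛʃ] and [ronɛʃɛ]: an analysis with underlying /ʃ/ and a rule producing [ʒ] before the NEG suffix would wrongly predict alternation here too.
The alternation reflects word-final obstruent devoicing: voiced obstruents become voiceless word-finally. /ʒ/ is underlying.

/rɛfeʒ/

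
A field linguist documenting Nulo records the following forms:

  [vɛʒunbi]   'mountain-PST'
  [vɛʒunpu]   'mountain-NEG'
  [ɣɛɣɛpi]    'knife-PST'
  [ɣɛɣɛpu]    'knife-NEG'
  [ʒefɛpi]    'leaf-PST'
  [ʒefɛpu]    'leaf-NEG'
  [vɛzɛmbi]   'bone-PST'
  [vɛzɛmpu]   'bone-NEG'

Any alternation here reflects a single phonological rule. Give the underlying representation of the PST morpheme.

/-bi/

The PST suffix surfaces as [-bi] and [-pi], depending on the final segment of the stem.
The NEG suffix, which begins with [p], is invariant after every stem; so [p] is not altered by any rule here.
So the underlying form is /-bi/, and voiced stops become voiceless after a vowel.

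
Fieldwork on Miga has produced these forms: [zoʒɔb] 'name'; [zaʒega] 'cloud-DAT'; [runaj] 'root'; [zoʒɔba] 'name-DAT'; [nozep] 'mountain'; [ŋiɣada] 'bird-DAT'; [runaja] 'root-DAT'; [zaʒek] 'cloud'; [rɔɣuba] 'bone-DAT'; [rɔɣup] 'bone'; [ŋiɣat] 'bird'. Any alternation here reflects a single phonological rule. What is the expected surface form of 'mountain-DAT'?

In [rɔɣuba] and [rɔɣup] the final segment of 'bone' alternates: [b] ~ [p].
The stem 'name' ([zoʒɔba], [zoʒɔb]) shows [b] unchanged in both environments, so [b] cannot be basic with [p] derived in isolation.
The underlying segment must be /p/; voiceless stops become voiced between vowels, yielding [b] there.
From [nozep] the stem 'mountain' is /nozep/; between vowels this yields [nozeba].

[nozeba]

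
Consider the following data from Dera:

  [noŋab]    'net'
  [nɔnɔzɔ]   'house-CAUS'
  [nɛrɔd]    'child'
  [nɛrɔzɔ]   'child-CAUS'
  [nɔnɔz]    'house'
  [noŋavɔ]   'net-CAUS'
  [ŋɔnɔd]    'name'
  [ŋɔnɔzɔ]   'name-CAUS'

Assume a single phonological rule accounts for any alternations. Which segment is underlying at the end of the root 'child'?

The root 'child' surfaces as [nɛrɔd] and [nɛrɔzɔ], with a stem-final [d] ~ [z] alternation.
But 'house' keeps [z] in both environments ([nɔnɔz], [nɔnɔzɔ]), so there is no rule changing /z/ to [d] in isolation.
The underlying segment must be /d/; voiced stops become fricatives between vowels, yielding [z] there.

/d/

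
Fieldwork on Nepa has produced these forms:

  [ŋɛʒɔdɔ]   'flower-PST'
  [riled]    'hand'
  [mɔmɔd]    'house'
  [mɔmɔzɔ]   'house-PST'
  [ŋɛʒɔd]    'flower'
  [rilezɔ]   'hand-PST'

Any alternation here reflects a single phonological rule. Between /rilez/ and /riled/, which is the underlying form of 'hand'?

/rilez/

The root 'hand' surfaces as [riled] and [rilezɔ], with a stem-final [d] ~ [z] alternation.
The stem 'flower' ([ŋɛʒɔd], [ŋɛʒɔdɔ]) shows [d] unchanged in both environments, so [d] cannot be basic with [z] derived before the PST suffix.
The alternation reflects word-final hardening: voiced fricatives become stops word-finally. /z/ is underlying.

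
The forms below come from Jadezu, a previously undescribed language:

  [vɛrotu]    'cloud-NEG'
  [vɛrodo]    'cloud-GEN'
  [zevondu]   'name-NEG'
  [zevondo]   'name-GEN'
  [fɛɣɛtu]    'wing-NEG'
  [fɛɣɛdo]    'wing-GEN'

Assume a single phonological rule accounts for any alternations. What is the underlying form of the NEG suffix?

The NEG suffix surfaces as [-du] and [-tu], depending on the final segment of the stem.
The GEN suffix, which begins with [d], is invariant after every stem; so [d] is not altered by any rule here.
The NEG suffix is therefore /-tu/ underlyingly, with post-nasal voicing: voiceless stops become voiced after a nasal.

/-tu/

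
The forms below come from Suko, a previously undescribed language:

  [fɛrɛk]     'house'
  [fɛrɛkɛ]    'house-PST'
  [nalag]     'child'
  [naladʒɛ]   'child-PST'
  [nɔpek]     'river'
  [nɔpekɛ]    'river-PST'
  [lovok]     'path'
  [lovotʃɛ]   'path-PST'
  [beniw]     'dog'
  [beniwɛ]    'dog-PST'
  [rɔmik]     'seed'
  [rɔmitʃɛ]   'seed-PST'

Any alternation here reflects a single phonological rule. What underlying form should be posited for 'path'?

In [lovok] and [lovotʃɛ] the final segment of 'path' alternates: [k] ~ [tʃ].
The stem 'house' ([fɛrɛk], [fɛrɛkɛ]) shows [k] unchanged in both environments, so [k] cannot be basic with [tʃ] derived before the PST suffix.
The alternation reflects depalatalization: palato-alveolar /tʃ/ and /dʒ/ become [k] and [g] when no front vowel follows. /tʃ/ is underlying.

/lovotʃ/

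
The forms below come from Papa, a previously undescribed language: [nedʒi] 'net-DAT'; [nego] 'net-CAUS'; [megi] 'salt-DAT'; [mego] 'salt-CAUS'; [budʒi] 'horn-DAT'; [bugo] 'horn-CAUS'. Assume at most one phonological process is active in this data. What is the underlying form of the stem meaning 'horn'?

The root 'horn' surfaces as [budʒi] and [bugo], with a stem-final [dʒ] ~ [g] alternation.
Compare 'salt', with invariant [g] in [megi] and [mego]: an analysis with underlying /g/ and a rule producing [dʒ] before the DAT suffix would wrongly predict alternation here too.
Therefore /dʒ/ is basic and [g] is derived by depalatalization (palato-alveolar /dʒ/ becomes [g] when no front vowel follows).
Hence 'horn' is /budʒ/ underlyingly.

/budʒ/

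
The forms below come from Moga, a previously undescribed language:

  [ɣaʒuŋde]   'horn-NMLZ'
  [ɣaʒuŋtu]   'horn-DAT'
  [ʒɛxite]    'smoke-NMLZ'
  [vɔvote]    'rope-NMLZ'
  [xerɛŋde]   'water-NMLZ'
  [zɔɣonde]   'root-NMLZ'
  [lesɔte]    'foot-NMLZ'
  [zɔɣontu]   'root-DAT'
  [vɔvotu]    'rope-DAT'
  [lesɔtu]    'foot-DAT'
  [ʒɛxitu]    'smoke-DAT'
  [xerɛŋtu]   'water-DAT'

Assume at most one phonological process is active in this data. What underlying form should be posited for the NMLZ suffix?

/-de/

The NMLZ morpheme has two allomorphs, [-de] and [-te].
By contrast the DAT suffix keeps its initial [t] throughout — that segment must be underlying.
So the underlying form is /-de/, and voiced stops become voiceless after a vowel.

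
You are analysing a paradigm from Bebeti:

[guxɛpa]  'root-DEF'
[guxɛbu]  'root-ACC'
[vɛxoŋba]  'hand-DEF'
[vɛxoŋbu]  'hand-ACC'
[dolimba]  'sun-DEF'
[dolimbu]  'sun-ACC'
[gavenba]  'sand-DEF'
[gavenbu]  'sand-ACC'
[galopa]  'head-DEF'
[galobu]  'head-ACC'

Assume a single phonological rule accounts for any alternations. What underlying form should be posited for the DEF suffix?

/-pa/

The DEF morpheme has two allomorphs, [-ba] and [-pa].
The ACC suffix, which begins with [b], is invariant after every stem; so [b] is not altered by any rule here.
The DEF suffix is therefore /-pa/ underlyingly, with post-nasal voicing: voiceless stops become voiced after a nasal.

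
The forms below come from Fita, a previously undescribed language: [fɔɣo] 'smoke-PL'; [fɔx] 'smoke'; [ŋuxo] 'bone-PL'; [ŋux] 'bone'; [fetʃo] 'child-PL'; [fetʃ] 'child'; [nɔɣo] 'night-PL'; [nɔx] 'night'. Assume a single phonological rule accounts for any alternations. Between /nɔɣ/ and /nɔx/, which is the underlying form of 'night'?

The stem for 'night' ends in [ɣ] in [nɔɣo] but [x] in [nɔx].
Compare 'bone', with invariant [x] in [ŋuxo] and [ŋux]: an analysis with underlying /x/ and a rule producing [ɣ] before the PL suffix would wrongly predict alternation here too.
The underlying segment must be /ɣ/; voiced obstruents become voiceless word-finally, yielding [x] there.

/nɔɣ/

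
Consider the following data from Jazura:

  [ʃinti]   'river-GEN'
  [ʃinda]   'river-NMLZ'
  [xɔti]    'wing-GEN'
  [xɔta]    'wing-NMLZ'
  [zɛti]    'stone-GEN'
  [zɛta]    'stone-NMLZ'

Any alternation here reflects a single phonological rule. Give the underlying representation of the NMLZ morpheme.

The NMLZ morpheme has two allomorphs, [-da] and [-ta].
By contrast the GEN suffix keeps its initial [t] throughout — that segment must be underlying.
So the underlying form is /-da/, and voiced stops become voiceless after a vowel.

/-da/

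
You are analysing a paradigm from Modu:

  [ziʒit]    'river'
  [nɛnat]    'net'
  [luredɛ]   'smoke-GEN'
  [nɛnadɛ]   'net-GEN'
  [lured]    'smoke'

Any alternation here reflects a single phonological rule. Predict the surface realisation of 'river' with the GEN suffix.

The root 'net' surfaces as [nɛnadɛ] and [nɛnat], with a stem-final [d] ~ [t] alternation.
If /d/ were underlying and a rule turned it into [t] in isolation, 'smoke' would also alternate; but it has [d] in both [luredɛ] and [lured].
The underlying segment must be /t/; voiceless stops become voiced between vowels, yielding [d] there.
From [ziʒit] the stem 'river' is /ziʒit/; between vowels this yields [ziʒidɛ].

[ziʒidɛ]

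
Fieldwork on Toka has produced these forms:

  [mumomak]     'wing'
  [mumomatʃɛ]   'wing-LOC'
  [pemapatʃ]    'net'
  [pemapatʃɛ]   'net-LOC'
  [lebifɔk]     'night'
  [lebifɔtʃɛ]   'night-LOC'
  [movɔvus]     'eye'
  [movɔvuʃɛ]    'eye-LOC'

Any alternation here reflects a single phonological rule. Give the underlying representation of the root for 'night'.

The root 'night' surfaces as [lebifɔk] and [lebifɔtʃɛ], with a stem-final [k] ~ [tʃ] alternation.
Compare 'net', with invariant [tʃ] in [pemapatʃ] and [pemapatʃɛ]: an analysis with underlying /tʃ/ and a rule producing [k] in isolation would wrongly predict alternation here too.
The underlying segment must be /k/; /k/ and /s/ become palato-alveolar [tʃ] and [ʃ] before a front vowel, yielding [tʃ] there.

/lebifɔk/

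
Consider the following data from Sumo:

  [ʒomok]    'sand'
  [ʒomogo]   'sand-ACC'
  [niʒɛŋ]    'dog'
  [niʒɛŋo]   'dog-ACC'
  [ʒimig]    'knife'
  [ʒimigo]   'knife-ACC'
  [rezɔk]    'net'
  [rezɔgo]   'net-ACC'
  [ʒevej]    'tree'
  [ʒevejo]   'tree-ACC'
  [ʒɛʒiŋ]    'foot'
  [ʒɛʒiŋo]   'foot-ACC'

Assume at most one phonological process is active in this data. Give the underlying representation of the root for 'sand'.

/ʒomok/

The root 'sand' surfaces as [ʒomok] and [ʒomogo], with a stem-final [k] ~ [g] alternation.
But 'knife' keeps [g] in both environments ([ʒimig], [ʒimigo]), so there is no rule changing /g/ to [k] in isolation.
The underlying segment must be /k/; voiceless stops become voiced between vowels, yielding [g] there.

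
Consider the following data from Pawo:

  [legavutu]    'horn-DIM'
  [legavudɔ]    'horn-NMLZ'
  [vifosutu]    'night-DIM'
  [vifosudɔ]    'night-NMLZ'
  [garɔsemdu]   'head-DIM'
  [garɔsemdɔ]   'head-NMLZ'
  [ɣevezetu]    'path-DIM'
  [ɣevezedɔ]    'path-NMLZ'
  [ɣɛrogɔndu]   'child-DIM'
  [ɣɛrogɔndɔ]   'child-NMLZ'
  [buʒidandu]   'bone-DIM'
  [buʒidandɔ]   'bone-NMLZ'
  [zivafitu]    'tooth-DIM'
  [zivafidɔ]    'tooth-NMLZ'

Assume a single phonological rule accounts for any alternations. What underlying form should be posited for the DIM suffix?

The DIM morpheme has two allomorphs, [-du] and [-tu].
The NMLZ suffix, which begins with [d], is invariant after every stem; so [d] is not altered by any rule here.
The DIM suffix is therefore /-tu/ underlyingly, with post-nasal voicing: voiceless stops become voiced after a nasal.

/-tu/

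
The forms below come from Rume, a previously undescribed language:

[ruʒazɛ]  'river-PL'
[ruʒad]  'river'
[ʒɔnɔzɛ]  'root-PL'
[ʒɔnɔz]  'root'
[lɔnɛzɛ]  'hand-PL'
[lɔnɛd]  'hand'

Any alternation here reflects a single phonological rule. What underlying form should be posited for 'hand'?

The stem for 'hand' ends in [z] in [lɔnɛzɛ] but [d] in [lɔnɛd].
If /z/ were underlying and a rule turned it into [d] in isolation, 'root' would also alternate; but it has [z] in both [ʒɔnɔzɛ] and [ʒɔnɔz].
The underlying segment must be /d/; voiced stops become fricatives between vowels, yielding [z] there.
The underlying form of 'hand' is therefore /lɔnɛd/.

/lɔnɛd/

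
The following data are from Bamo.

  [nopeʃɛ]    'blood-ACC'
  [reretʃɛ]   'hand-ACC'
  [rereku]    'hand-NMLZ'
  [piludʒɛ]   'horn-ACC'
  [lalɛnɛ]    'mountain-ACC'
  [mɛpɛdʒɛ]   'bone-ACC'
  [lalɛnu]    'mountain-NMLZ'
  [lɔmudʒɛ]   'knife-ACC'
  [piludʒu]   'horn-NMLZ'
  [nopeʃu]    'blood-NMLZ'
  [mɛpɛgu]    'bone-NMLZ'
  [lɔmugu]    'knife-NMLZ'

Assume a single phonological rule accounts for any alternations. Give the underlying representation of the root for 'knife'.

The root 'knife' surfaces as [lɔmugu] and [lɔmudʒɛ], with a stem-final [g] ~ [dʒ] alternation.
The stem 'horn' ([piludʒu], [piludʒɛ]) shows [dʒ] unchanged in both environments, so [dʒ] cannot be basic with [g] derived before the NMLZ suffix.
So /g/ is underlying, and a rule of palatalization before a front vowel — /k/ and /g/ become palato-alveolar [tʃ] and [dʒ] before a front vowel — gives [dʒ].

/lɔmug/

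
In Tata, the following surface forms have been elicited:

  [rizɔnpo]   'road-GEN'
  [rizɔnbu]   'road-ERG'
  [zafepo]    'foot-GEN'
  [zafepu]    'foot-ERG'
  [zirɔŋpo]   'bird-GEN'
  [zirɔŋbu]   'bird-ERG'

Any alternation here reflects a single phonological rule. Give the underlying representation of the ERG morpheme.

The ERG suffix surfaces as [-bu] and [-pu], depending on the final segment of the stem.
By contrast the GEN suffix keeps its initial [p] throughout — that segment must be underlying.
So the underlying form is /-bu/, and voiced stops become voiceless after a vowel.

/-bu/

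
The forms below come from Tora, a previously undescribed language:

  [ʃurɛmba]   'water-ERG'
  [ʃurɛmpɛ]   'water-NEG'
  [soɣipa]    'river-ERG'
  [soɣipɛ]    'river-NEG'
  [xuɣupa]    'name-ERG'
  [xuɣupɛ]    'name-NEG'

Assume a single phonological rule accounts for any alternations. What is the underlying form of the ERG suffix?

The ERG morpheme has two allomorphs, [-ba] and [-pa].
By contrast the NEG suffix keeps its initial [p] throughout — that segment must be underlying.
The ERG suffix is therefore /-ba/ underlyingly, with post-vocalic devoicing: voiced stops become voiceless after a vowel.

/-ba/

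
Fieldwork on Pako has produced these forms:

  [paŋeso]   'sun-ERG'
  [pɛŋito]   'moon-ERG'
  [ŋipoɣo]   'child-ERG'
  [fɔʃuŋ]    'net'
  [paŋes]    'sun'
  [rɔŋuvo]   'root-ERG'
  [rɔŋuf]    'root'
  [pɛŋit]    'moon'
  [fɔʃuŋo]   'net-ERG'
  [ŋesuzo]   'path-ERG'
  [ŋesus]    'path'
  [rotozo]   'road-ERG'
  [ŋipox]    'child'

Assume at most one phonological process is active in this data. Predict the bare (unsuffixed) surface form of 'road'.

[rotos]

The root 'path' surfaces as [ŋesuzo] and [ŋesus], with a stem-final [z] ~ [s] alternation.
But 'sun' keeps [s] in both environments ([paŋeso], [paŋes]), so there is no rule changing /s/ to [z] before the ERG suffix.
The underlying segment must be /z/; voiced obstruents become voiceless word-finally, yielding [s] there.
The one attested form of 'road', [rotozo], shows underlying /rotoz/. Applying the same rule word-finally gives [rotos].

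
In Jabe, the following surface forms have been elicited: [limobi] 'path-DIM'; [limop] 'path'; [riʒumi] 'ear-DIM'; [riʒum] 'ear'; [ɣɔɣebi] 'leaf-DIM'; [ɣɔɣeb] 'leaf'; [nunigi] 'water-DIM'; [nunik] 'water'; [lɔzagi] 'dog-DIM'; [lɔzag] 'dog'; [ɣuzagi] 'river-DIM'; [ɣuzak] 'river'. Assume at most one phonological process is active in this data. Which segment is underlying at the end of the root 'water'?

The root 'water' surfaces as [nunigi] and [nunik], with a stem-final [g] ~ [k] alternation.
But 'dog' keeps [g] in both environments ([lɔzagi], [lɔzag]), so there is no rule changing /g/ to [k] in isolation.
The underlying segment must be /k/; voiceless stops become voiced between vowels, yielding [g] there.

/k/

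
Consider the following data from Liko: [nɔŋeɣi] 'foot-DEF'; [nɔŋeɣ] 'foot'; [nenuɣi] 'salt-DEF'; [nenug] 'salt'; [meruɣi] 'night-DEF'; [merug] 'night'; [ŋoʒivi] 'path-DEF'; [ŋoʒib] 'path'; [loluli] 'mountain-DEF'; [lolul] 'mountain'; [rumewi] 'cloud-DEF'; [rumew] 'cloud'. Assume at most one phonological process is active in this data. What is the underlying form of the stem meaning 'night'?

The stem for 'night' ends in [ɣ] in [meruɣi] but [g] in [merug].
The stem 'foot' ([nɔŋeɣi], [nɔŋeɣ]) shows [ɣ] unchanged in both environments, so [ɣ] cannot be basic with [g] derived in isolation.
The underlying segment must be /g/; voiced stops become fricatives between vowels, yielding [ɣ] there.

/merug/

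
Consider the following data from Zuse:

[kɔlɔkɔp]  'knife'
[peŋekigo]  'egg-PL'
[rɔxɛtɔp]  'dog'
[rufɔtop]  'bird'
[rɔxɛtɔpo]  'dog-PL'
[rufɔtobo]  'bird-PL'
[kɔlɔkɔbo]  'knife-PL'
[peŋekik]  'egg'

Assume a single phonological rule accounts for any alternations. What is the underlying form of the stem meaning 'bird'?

The root 'bird' surfaces as [rufɔtobo] and [rufɔtop], with a stem-final [b] ~ [p] alternation.
But 'dog' keeps [p] in both environments ([rɔxɛtɔpo], [rɔxɛtɔp]), so there is no rule changing /p/ to [b] before the PL suffix.
The alternation reflects word-final obstruent devoicing: voiced obstruents become voiceless word-finally. /b/ is underlying.
So 'bird' = /rufɔtob/.

/rufɔtob/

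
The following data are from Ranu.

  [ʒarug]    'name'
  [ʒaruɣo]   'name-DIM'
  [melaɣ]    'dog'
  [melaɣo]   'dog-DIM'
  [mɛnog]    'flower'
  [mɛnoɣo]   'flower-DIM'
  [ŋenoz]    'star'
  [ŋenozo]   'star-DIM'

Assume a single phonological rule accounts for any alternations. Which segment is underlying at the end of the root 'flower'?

The stem for 'flower' ends in [g] in [mɛnog] but [ɣ] in [mɛnoɣo].
But 'dog' keeps [ɣ] in both environments ([melaɣ], [melaɣo]), so there is no rule changing /ɣ/ to [g] in isolation.
So /g/ is underlying, and a rule of intervocalic spirantization — voiced stops become fricatives between vowels — gives [ɣ].

/g/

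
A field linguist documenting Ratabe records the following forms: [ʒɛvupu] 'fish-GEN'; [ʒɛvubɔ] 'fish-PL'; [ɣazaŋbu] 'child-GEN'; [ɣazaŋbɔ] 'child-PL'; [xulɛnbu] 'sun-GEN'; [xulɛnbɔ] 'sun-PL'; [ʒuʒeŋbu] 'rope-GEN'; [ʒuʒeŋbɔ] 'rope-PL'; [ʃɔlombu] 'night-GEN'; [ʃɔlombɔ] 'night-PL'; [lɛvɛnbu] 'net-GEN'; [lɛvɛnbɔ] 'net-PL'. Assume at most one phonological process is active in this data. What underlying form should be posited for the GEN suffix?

/-pu/

The GEN suffix surfaces as [-bu] and [-pu], depending on the final segment of the stem.
By contrast the PL suffix keeps its initial [b] throughout — that segment must be underlying.
The GEN suffix is therefore /-pu/ underlyingly, with post-nasal voicing: voiceless stops become voiced after a nasal.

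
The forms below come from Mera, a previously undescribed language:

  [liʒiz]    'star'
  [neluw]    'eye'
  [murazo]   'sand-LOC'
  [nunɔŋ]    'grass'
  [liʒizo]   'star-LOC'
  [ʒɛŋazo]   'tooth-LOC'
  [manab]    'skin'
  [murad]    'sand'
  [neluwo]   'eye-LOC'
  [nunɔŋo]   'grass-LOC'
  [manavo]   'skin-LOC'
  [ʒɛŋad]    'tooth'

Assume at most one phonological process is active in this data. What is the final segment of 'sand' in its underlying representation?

The root 'sand' surfaces as [murad] and [murazo], with a stem-final [d] ~ [z] alternation.
But 'star' keeps [z] in both environments ([liʒiz], [liʒizo]), so there is no rule changing /z/ to [d] in isolation.
Therefore /d/ is basic and [z] is derived by intervocalic spirantization (voiced stops become fricatives between vowels).

/d/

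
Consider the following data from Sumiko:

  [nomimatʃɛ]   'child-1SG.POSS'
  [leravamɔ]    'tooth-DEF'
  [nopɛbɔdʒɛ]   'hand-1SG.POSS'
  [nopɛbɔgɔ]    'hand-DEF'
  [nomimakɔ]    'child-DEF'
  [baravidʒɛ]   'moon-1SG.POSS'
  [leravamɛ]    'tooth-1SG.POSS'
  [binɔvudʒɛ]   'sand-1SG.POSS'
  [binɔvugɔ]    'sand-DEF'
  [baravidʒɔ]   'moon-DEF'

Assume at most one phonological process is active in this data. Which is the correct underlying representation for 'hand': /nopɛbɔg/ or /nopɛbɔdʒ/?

In [nopɛbɔgɔ] and [nopɛbɔdʒɛ] the final segment of 'hand' alternates: [g] ~ [dʒ].
If /dʒ/ were underlying and a rule turned it into [g] before the DEF suffix, 'moon' would also alternate; but it has [dʒ] in both [baravidʒɔ] and [baravidʒɛ].
Therefore /g/ is basic and [dʒ] is derived by palatalization before a front vowel (/k/ and /g/ become palato-alveolar [tʃ] and [dʒ] before a front vowel).

/nopɛbɔg/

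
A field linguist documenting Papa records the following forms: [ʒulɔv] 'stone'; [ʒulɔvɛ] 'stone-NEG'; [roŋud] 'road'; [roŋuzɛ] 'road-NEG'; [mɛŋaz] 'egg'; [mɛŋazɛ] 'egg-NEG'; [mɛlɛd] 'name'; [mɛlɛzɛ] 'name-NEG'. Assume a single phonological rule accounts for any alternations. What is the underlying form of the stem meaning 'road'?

The stem for 'road' ends in [d] in [roŋud] but [z] in [roŋuzɛ].
The stem 'egg' ([mɛŋaz], [mɛŋazɛ]) shows [z] unchanged in both environments, so [z] cannot be basic with [d] derived in isolation.
The underlying segment must be /d/; voiced stops become fricatives between vowels, yielding [z] there.

/roŋud/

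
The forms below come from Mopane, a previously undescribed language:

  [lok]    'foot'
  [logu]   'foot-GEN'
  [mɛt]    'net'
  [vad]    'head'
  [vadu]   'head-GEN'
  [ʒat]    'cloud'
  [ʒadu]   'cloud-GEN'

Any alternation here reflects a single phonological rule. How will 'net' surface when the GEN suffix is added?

[mɛdu]

The root 'cloud' surfaces as [ʒat] and [ʒadu], with a stem-final [t] ~ [d] alternation.
If /d/ were underlying and a rule turned it into [t] in isolation, 'head' would also alternate; but it has [d] in both [vad] and [vadu].
So /t/ is underlying, and a rule of intervocalic voicing — voiceless stops become voiced between vowels — gives [d].
From [mɛt] the stem 'net' is /mɛt/; between vowels this yields [mɛdu].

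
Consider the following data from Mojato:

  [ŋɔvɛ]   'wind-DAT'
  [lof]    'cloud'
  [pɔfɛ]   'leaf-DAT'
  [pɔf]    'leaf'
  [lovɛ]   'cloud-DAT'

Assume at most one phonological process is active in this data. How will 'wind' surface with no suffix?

'cloud' shows [f] ~ [v] at the end of the stem ([lof] vs [lovɛ]).
Compare 'leaf', with invariant [f] in [pɔf] and [pɔfɛ]: an analysis with underlying /f/ and a rule producing [v] before the DAT suffix would wrongly predict alternation here too.
Therefore /v/ is basic and [f] is derived by word-final obstruent devoicing (voiced obstruents become voiceless word-finally).
From [ŋɔvɛ] the stem 'wind' is /ŋɔv/; word-finally this yields [ŋɔf].

[ŋɔf]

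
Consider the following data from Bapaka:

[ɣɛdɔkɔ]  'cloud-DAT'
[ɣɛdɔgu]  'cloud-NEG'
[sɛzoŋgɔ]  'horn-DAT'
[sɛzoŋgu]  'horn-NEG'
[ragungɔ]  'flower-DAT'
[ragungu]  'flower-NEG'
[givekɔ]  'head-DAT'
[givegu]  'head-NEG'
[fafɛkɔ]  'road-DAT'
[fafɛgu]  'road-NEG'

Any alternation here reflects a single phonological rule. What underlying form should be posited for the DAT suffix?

The DAT morpheme has two allomorphs, [-gɔ] and [-kɔ].
By contrast the NEG suffix keeps its initial [g] throughout — that segment must be underlying.
So the underlying form is /-kɔ/, and voiceless stops become voiced after a nasal.

/-kɔ/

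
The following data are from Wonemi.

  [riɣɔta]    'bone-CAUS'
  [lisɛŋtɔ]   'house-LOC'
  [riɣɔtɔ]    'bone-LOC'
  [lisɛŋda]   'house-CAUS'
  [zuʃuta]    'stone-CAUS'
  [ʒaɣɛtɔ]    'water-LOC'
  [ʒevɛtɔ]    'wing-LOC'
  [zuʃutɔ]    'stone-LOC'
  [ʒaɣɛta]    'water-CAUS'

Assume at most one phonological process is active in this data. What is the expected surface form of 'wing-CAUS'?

The CAUS morpheme has two allomorphs, [-da] and [-ta].
The LOC suffix, which begins with [t], is invariant after every stem; so [t] is not altered by any rule here.
So the underlying form is /-da/, and voiced stops become voiceless after a vowel.
After 'wing', which ends in a vowel, the suffix surfaces as [-ta], giving [ʒevɛta].

[ʒevɛta]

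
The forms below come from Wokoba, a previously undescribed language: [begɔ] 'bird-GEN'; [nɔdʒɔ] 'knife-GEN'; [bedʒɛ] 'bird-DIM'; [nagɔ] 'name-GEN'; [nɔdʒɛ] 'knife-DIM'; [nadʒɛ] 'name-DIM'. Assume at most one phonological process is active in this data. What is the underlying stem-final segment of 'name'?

/g/

The root 'name' surfaces as [nagɔ] and [nadʒɛ], with a stem-final [g] ~ [dʒ] alternation.
But 'knife' keeps [dʒ] in both environments ([nɔdʒɔ], [nɔdʒɛ]), so there is no rule changing /dʒ/ to [g] before the GEN suffix.
The alternation reflects palatalization before a front vowel: /g/ becomes palato-alveolar [dʒ] before a front vowel. /g/ is underlying.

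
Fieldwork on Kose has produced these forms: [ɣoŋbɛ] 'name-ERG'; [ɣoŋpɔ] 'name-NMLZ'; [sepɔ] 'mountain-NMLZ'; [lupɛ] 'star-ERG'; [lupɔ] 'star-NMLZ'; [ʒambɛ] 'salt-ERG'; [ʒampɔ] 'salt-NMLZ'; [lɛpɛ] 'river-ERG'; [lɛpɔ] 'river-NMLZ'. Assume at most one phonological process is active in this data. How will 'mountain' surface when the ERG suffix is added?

[sepɛ]

The ERG suffix surfaces as [-bɛ] and [-pɛ], depending on the final segment of the stem.
By contrast the NMLZ suffix keeps its initial [p] throughout — that segment must be underlying.
The ERG suffix is therefore /-bɛ/ underlyingly, with post-vocalic devoicing: voiced stops become voiceless after a vowel.
After 'mountain', which ends in a vowel, the suffix surfaces as [-pɛ], giving [sepɛ].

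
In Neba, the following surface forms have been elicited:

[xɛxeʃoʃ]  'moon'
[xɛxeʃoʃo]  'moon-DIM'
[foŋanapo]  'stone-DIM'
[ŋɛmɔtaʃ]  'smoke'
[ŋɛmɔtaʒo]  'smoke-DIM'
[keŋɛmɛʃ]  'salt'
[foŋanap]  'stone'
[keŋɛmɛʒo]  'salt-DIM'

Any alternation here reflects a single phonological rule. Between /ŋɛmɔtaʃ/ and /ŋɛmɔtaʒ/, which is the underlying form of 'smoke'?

'smoke' shows [ʒ] ~ [ʃ] at the end of the stem ([ŋɛmɔtaʒo] vs [ŋɛmɔtaʃ]).
But 'moon' keeps [ʃ] in both environments ([xɛxeʃoʃo], [xɛxeʃoʃ]), so there is no rule changing /ʃ/ to [ʒ] before the DIM suffix.
The underlying segment must be /ʒ/; voiced obstruents become voiceless word-finally, yielding [ʃ] there.

/ŋɛmɔtaʒ/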